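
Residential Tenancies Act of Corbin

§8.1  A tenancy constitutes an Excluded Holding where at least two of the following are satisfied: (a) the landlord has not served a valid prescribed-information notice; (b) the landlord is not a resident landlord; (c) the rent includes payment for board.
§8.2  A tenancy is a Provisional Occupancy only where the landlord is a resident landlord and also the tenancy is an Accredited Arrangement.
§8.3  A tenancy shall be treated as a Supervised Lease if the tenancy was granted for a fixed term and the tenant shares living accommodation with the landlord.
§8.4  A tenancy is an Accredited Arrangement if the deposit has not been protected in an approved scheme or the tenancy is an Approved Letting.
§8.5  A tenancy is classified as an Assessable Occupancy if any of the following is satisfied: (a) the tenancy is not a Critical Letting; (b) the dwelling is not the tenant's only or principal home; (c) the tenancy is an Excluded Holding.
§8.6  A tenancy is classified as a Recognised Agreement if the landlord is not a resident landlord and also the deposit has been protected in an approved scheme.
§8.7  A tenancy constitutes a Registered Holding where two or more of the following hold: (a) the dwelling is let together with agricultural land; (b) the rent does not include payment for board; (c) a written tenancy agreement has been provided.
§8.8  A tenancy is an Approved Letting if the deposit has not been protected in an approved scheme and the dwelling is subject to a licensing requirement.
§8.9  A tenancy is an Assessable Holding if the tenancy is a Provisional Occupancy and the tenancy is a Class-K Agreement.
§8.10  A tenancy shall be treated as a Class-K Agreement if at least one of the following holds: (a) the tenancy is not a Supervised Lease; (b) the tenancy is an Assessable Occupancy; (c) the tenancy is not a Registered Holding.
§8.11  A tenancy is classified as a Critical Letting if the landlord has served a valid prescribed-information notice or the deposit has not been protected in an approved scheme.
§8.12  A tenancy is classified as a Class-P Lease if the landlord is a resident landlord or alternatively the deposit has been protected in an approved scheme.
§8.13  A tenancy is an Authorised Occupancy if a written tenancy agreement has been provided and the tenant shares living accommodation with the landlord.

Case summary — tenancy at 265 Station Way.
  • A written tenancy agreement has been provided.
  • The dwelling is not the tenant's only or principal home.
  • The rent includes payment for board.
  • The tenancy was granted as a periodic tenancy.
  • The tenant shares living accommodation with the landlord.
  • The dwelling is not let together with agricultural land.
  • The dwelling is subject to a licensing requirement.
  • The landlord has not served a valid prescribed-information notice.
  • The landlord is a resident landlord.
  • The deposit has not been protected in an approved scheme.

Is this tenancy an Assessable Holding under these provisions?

Under §8.8: the deposit has not been protected in an approved scheme? yes; and the dwelling is subject to a licensing requirement? yes. So the tenancy is an Approved Letting.
Under §8.4: the deposit has not been protected in an approved scheme? yes; or Approved Letting (§8.8)? yes. So the tenancy is an Accredited Arrangement.
Under §8.2: the landlord is a resident landlord? yes; and Accredited Arrangement (§8.4)? yes. So the tenancy is a Provisional Occupancy.
Under §8.3: the tenancy was granted for a fixed term? no; and the tenant shares living accommodation with the landlord? yes. So the tenancy is not a Supervised Lease.
Under §8.11: the landlord has served a valid prescribed-information notice? no; or the deposit has not been protected in an approved scheme? yes. So the tenancy is a Critical Letting.
Under §8.1: the landlord has not served a valid prescribed-information notice? yes; the landlord is not a resident landlord? no; the rent includes payment for board? yes — 2 of 3 hold (need ≥2) → satisfied.
Under §8.5: not a Critical Letting (§8.11)? no; or the dwelling is not the tenant's only or principal home? yes; or Excluded Holding (§8.1)? yes. So the tenancy is an Assessable Occupancy.
Under §8.7: the dwelling is let together with agricultural land? no; the rent does not include payment for board? no; a written tenancy agreement has been provided? yes — 1 of 3 hold (need ≥2) → not satisfied.
Under §8.10: not a Supervised Lease (§8.3)? yes; or Assessable Occupancy (§8.5)? yes; or not a Registered Holding (§8.7)? yes. So the tenancy is a Class-K Agreement.
Under §8.9: Provisional Occupancy (§8.2)? yes; and Class-K Agreement (§8.10)? yes. So the tenancy is an Assessable Holding.

Yes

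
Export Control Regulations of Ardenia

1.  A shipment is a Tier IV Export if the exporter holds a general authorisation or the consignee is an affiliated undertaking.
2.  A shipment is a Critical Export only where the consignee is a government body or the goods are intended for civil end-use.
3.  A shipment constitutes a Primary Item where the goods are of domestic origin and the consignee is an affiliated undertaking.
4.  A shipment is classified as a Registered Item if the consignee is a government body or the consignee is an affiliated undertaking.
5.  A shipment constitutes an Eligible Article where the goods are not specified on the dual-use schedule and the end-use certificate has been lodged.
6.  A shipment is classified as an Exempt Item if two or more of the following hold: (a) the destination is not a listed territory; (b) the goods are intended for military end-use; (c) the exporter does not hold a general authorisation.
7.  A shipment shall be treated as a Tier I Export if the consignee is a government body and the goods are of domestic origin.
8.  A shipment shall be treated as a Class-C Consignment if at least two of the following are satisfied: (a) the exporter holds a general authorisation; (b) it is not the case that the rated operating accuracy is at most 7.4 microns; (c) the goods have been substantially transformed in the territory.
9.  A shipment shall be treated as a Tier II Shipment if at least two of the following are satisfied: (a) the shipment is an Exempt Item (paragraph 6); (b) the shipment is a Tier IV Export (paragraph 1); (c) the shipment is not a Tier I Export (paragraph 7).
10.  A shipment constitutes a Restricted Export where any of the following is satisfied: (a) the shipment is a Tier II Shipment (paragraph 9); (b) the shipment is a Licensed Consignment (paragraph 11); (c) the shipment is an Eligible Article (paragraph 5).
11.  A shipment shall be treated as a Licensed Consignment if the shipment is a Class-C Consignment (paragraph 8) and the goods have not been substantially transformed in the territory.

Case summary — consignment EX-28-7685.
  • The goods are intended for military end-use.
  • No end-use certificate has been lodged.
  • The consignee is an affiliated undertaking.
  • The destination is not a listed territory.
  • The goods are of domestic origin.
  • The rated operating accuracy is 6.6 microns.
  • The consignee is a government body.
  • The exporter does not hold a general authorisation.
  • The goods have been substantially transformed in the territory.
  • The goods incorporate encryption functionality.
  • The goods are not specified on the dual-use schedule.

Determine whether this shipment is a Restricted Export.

Yes

paragraph 6 — Exempt Item: the destination is not a listed territory? yes; the goods are intended for military end-use? yes; the exporter does not hold a general authorisation? yes — 3 of 3 hold (need ≥2) → satisfied.
paragraph 1 — Tier IV Export: [the exporter holds a general authorisation? no] OR [the consignee is an affiliated undertaking? yes] → satisfied.
paragraph 7 — Tier I Export: [the consignee is a government body? yes] AND [the goods are of domestic origin? yes] → satisfied.
paragraph 9 — Tier II Shipment: Exempt Item (paragraph 6)? yes; Tier IV Export (paragraph 1)? yes; not a Tier I Export (paragraph 7)? no — 2 of 3 hold (need ≥2) → satisfied.
paragraph 8 — Class-C Consignment: the exporter holds a general authorisation? no; rated operating accuracy: 6.6 microns ≤ 7.4 microns? yes, so negated condition no; the goods have been substantially transformed in the territory? yes — 1 of 3 hold (need ≥2) → not satisfied.
paragraph 11 — Licensed Consignment: [Class-C Consignment (paragraph 8)? no] AND [the goods have not been substantially transformed in the territory? no] → not satisfied.
paragraph 5 — Eligible Article: [the goods are not specified on the dual-use schedule? yes] AND [the end-use certificate has been lodged? no] → not satisfied.
paragraph 10 — Restricted Export: [Tier II Shipment (paragraph 9)? yes] OR [Licensed Consignment (paragraph 11)? no] OR [Eligible Article (paragraph 5)? no] → satisfied.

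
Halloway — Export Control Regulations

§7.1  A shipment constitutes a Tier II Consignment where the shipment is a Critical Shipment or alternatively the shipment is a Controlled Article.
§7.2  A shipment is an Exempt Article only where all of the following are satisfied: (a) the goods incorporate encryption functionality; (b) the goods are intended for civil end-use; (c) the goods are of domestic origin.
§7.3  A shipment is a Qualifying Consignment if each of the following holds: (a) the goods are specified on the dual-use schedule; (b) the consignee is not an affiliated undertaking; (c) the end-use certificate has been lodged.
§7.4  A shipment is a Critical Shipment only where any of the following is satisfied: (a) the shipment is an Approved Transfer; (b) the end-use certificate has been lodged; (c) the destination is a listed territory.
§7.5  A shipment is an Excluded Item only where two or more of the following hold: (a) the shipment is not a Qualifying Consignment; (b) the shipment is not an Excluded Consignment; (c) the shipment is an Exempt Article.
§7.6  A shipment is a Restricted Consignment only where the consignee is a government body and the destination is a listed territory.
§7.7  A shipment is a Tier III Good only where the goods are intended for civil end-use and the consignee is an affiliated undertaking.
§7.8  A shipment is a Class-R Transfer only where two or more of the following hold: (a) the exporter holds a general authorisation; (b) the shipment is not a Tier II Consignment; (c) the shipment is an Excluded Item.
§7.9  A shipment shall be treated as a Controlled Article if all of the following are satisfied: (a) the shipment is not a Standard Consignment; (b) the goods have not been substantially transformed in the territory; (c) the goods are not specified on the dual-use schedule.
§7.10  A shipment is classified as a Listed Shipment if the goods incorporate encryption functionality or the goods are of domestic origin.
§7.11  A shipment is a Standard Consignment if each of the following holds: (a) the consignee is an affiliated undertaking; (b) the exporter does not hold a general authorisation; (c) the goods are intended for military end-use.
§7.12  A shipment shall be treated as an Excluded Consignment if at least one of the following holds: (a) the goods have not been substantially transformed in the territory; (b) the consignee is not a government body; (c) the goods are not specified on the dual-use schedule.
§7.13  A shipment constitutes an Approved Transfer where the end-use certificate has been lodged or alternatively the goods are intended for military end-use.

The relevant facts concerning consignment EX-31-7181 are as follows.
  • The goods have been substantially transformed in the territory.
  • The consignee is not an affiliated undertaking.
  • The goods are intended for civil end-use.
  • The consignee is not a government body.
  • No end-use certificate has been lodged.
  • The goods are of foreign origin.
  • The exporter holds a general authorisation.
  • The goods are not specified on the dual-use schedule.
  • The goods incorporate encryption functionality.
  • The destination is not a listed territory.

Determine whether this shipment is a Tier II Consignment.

Under §7.13: the end-use certificate has been lodged? no; or the goods are intended for military end-use? no. So the shipment is not an Approved Transfer.
Under §7.4: Approved Transfer (§7.13)? no; or the end-use certificate has been lodged? no; or the destination is a listed territory? no. So the shipment is not a Critical Shipment.
Under §7.11: the consignee is an affiliated undertaking? no; and the exporter does not hold a general authorisation? no; and the goods are intended for military end-use? no. So the shipment is not a Standard Consignment.
Under §7.9: not a Standard Consignment (§7.11)? yes; and the goods have not been substantially transformed in the territory? no; and the goods are not specified on the dual-use schedule? yes. So the shipment is not a Controlled Article.
Under §7.1: Critical Shipment (§7.4)? no; or Controlled Article (§7.9)? no. So the shipment is not a Tier II Consignment.

No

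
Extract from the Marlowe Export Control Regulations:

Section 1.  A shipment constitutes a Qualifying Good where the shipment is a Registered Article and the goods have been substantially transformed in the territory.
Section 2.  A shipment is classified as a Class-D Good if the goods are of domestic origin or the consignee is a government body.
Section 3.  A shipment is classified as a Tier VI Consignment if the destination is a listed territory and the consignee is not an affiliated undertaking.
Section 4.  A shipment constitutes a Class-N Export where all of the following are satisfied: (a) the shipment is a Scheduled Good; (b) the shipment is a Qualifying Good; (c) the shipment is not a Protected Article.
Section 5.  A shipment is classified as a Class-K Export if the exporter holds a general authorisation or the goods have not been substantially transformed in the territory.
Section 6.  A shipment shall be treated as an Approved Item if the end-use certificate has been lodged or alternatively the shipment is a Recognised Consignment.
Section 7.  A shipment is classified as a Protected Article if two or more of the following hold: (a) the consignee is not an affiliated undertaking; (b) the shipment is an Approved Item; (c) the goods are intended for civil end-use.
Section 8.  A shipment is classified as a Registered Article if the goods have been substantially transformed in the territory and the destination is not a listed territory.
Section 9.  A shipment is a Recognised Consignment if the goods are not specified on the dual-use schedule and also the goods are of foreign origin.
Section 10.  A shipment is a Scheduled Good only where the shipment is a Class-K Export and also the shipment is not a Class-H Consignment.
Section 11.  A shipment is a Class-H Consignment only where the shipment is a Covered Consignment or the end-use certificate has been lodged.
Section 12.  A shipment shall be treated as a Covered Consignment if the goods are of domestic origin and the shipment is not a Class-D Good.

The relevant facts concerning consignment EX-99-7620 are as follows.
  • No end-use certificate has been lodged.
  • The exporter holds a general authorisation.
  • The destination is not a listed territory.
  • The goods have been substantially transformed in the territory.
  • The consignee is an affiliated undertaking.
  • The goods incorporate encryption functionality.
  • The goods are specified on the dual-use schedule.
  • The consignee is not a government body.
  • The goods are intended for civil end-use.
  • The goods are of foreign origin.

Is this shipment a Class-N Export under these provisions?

Yes

Under section 5: the exporter holds a general authorisation? yes; or the goods have not been substantially transformed in the territory? no. So the shipment is a Class-K Export.
Under section 2: the goods are of domestic origin? no; or the consignee is a government body? no. So the shipment is not a Class-D Good.
Under section 12: the goods are of domestic origin? no; and not a Class-D Good (section 2)? yes. So the shipment is not a Covered Consignment.
Under section 11: Covered Consignment (section 12)? no; or the end-use certificate has been lodged? no. So the shipment is not a Class-H Consignment.
Under section 10: Class-K Export (section 5)? yes; and not a Class-H Consignment (section 11)? yes. So the shipment is a Scheduled Good.
Under section 8: the goods have been substantially transformed in the territory? yes; and the destination is not a listed territory? yes. So the shipment is a Registered Article.
Under section 1: Registered Article (section 8)? yes; and the goods have been substantially transformed in the territory? yes. So the shipment is a Qualifying Good.
Under section 9: the goods are not specified on the dual-use schedule? no; and the goods are of foreign origin? yes. So the shipment is not a Recognised Consignment.
Under section 6: the end-use certificate has been lodged? no; or Recognised Consignment (section 9)? no. So the shipment is not an Approved Item.
Under section 7: the consignee is not an affiliated undertaking? no; Approved Item (section 6)? no; the goods are intended for civil end-use? yes — 1 of 3 hold (need ≥2) → not satisfied.
Under section 4: Scheduled Good (section 10)? yes; and Qualifying Good (section 1)? yes; and not a Protected Article (section 7)? yes. So the shipment is a Class-N Export.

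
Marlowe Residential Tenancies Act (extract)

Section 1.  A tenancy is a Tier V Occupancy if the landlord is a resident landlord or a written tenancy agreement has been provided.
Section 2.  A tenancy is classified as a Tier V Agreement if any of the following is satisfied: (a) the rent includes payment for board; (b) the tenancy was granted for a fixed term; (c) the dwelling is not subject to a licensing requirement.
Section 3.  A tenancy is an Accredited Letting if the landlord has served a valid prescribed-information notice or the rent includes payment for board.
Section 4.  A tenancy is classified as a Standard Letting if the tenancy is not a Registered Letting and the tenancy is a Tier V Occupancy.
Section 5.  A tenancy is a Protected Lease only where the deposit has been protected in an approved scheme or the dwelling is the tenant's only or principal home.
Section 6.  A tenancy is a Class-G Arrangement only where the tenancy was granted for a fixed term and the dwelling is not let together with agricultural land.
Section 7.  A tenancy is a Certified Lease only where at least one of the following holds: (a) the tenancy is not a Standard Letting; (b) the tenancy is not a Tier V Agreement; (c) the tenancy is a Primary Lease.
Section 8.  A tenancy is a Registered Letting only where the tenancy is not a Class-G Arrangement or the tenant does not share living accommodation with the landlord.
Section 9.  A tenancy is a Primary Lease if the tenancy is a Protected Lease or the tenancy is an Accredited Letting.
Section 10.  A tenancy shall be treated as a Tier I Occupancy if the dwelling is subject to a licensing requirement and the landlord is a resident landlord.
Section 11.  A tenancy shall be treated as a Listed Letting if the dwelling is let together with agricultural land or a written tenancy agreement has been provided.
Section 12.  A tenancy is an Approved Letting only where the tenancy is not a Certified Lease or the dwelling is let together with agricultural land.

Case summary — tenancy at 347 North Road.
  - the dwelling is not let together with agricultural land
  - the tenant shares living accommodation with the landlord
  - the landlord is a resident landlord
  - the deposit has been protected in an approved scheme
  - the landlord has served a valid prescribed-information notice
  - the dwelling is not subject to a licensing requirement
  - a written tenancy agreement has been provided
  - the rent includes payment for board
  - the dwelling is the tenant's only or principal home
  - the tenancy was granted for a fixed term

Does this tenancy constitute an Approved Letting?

No

section 6 — Class-G Arrangement: [the tenancy was granted for a fixed term? yes] AND [the dwelling is not let together with agricultural land? yes] → satisfied.
section 8 — Registered Letting: [not a Class-G Arrangement (section 6)? no] OR [the tenant does not share living accommodation with the landlord? no] → not satisfied.
section 1 — Tier V Occupancy: [the landlord is a resident landlord? yes] OR [a written tenancy agreement has been provided? yes] → satisfied.
section 4 — Standard Letting: [not a Registered Letting (section 8)? yes] AND [Tier V Occupancy (section 1)? yes] → satisfied.
section 2 — Tier V Agreement: [the rent includes payment for board? yes] OR [the tenancy was granted for a fixed term? yes] OR [the dwelling is not subject to a licensing requirement? yes] → satisfied.
section 5 — Protected Lease: [the deposit has been protected in an approved scheme? yes] OR [the dwelling is the tenant's only or principal home? yes] → satisfied.
section 3 — Accredited Letting: [the landlord has served a valid prescribed-information notice? yes] OR [the rent includes payment for board? yes] → satisfied.
section 9 — Primary Lease: [Protected Lease (section 5)? yes] OR [Accredited Letting (section 3)? yes] → satisfied.
section 7 — Certified Lease: [not a Standard Letting (section 4)? no] OR [not a Tier V Agreement (section 2)? no] OR [Primary Lease (section 9)? yes] → satisfied.
section 12 — Approved Letting: [not a Certified Lease (section 7)? no] OR [the dwelling is let together with agricultural land? no] → not satisfied.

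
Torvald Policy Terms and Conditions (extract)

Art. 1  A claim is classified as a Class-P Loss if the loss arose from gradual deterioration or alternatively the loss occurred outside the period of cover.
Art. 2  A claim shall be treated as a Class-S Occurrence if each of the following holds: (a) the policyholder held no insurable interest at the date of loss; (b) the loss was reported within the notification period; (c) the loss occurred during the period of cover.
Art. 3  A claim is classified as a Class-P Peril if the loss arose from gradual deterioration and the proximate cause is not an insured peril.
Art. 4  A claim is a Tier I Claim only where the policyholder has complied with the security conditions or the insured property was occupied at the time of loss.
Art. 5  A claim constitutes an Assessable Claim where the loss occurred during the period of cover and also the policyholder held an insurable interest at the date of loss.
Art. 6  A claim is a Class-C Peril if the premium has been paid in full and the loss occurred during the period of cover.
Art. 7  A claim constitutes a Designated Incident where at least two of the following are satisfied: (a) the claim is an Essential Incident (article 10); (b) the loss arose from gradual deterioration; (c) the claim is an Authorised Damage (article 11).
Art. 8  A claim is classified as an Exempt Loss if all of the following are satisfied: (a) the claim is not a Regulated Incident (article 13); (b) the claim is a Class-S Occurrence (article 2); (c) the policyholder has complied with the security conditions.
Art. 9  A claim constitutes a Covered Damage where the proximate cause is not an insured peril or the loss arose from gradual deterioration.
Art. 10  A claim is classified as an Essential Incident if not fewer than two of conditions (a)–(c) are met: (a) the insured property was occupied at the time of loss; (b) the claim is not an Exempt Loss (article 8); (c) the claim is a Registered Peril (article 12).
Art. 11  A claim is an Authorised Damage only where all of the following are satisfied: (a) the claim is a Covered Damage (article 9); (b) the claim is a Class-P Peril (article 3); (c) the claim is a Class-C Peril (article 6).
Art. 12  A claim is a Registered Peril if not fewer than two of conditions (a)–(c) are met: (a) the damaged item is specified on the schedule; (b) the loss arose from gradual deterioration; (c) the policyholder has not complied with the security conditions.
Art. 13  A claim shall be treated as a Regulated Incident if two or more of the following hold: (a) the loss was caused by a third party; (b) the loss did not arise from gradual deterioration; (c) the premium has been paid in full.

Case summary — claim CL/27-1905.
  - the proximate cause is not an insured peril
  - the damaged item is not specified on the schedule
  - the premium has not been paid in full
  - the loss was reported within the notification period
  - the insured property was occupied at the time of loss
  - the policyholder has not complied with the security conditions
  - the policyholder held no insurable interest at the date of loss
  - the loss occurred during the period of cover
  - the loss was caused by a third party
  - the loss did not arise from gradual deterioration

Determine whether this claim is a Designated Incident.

article 13 — Regulated Incident: the loss was caused by a third party? yes; the loss did not arise from gradual deterioration? yes; the premium has been paid in full? no — 2 of 3 hold (need ≥2) → satisfied.
article 2 — Class-S Occurrence: [the policyholder held no insurable interest at the date of loss? yes] AND [the loss was reported within the notification period? yes] AND [the loss occurred during the period of cover? yes] → satisfied.
article 8 — Exempt Loss: [not a Regulated Incident (article 13)? no] AND [Class-S Occurrence (article 2)? yes] AND [the policyholder has complied with the security conditions? no] → not satisfied.
article 12 — Registered Peril: the damaged item is specified on the schedule? no; the loss arose from gradual deterioration? no; the policyholder has not complied with the security conditions? yes — 1 of 3 hold (need ≥2) → not satisfied.
article 10 — Essential Incident: the insured property was occupied at the time of loss? yes; not an Exempt Loss (article 8)? yes; Registered Peril (article 12)? no — 2 of 3 hold (need ≥2) → satisfied.
article 9 — Covered Damage: [the proximate cause is not an insured peril? yes] OR [the loss arose from gradual deterioration? no] → satisfied.
article 3 — Class-P Peril: [the loss arose from gradual deterioration? no] AND [the proximate cause is not an insured peril? yes] → not satisfied.
article 6 — Class-C Peril: [the premium has been paid in full? no] AND [the loss occurred during the period of cover? yes] → not satisfied.
article 11 — Authorised Damage: [Covered Damage (article 9)? yes] AND [Class-P Peril (article 3)? no] AND [Class-C Peril (article 6)? no] → not satisfied.
article 7 — Designated Incident: Essential Incident (article 10)? yes; the loss arose from gradual deterioration? no; Authorised Damage (article 11)? no — 1 of 3 hold (need ≥2) → not satisfied.

No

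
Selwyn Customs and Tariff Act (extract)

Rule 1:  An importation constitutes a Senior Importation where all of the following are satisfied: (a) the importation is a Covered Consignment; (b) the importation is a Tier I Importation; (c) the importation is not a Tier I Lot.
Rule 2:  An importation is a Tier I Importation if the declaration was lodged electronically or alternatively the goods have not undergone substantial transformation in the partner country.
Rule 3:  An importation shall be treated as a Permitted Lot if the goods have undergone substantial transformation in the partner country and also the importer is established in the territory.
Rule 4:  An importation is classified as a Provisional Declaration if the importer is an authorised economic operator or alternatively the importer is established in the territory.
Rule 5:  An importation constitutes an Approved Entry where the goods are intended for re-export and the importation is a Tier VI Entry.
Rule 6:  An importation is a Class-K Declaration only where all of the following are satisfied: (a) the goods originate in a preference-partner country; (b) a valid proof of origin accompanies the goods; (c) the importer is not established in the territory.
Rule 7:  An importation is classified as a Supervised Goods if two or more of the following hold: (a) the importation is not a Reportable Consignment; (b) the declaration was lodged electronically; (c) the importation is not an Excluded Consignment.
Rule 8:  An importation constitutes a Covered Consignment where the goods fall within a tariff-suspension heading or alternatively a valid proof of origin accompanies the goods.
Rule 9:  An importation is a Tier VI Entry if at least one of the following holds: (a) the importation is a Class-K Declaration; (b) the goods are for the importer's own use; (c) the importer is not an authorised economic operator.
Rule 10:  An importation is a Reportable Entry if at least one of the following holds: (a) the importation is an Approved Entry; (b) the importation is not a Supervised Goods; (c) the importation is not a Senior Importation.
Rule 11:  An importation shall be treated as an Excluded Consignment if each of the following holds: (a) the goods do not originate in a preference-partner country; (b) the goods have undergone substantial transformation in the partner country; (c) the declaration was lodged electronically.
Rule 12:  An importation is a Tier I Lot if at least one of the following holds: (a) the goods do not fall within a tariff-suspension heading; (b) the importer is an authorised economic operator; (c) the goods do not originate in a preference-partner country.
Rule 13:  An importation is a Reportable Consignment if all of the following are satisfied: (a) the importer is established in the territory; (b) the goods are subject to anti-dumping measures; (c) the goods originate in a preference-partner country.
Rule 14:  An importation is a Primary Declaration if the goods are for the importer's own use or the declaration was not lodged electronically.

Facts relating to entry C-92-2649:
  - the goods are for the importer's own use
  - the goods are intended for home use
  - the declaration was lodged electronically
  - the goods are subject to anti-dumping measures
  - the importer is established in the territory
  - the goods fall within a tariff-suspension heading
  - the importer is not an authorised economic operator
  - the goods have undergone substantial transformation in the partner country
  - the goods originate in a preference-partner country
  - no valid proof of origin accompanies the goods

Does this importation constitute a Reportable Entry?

rule 6 — Class-K Declaration: [the goods originate in a preference-partner country? yes] AND [a valid proof of origin accompanies the goods? no] AND [the importer is not established in the territory? no] → not satisfied.
rule 9 — Tier VI Entry: [Class-K Declaration (rule 6)? no] OR [the goods are for the importer's own use? yes] OR [the importer is not an authorised economic operator? yes] → satisfied.
rule 5 — Approved Entry: [the goods are intended for re-export? no] AND [Tier VI Entry (rule 9)? yes] → not satisfied.
rule 13 — Reportable Consignment: [the importer is established in the territory? yes] AND [the goods are subject to anti-dumping measures? yes] AND [the goods originate in a preference-partner country? yes] → satisfied.
rule 11 — Excluded Consignment: [the goods do not originate in a preference-partner country? no] AND [the goods have undergone substantial transformation in the partner country? yes] AND [the declaration was lodged electronically? yes] → not satisfied.
rule 7 — Supervised Goods: not a Reportable Consignment (rule 13)? no; the declaration was lodged electronically? yes; not an Excluded Consignment (rule 11)? yes — 2 of 3 hold (need ≥2) → satisfied.
rule 8 — Covered Consignment: [the goods fall within a tariff-suspension heading? yes] OR [a valid proof of origin accompanies the goods? no] → satisfied.
rule 2 — Tier I Importation: [the declaration was lodged electronically? yes] OR [the goods have not undergone substantial transformation in the partner country? no] → satisfied.
rule 12 — Tier I Lot: [the goods do not fall within a tariff-suspension heading? no] OR [the importer is an authorised economic operator? no] OR [the goods do not originate in a preference-partner country? no] → not satisfied.
rule 1 — Senior Importation: [Covered Consignment (rule 8)? yes] AND [Tier I Importation (rule 2)? yes] AND [not a Tier I Lot (rule 12)? yes] → satisfied.
rule 10 — Reportable Entry: [Approved Entry (rule 5)? no] OR [not a Supervised Goods (rule 7)? no] OR [not a Senior Importation (rule 1)? no] → not satisfied.

No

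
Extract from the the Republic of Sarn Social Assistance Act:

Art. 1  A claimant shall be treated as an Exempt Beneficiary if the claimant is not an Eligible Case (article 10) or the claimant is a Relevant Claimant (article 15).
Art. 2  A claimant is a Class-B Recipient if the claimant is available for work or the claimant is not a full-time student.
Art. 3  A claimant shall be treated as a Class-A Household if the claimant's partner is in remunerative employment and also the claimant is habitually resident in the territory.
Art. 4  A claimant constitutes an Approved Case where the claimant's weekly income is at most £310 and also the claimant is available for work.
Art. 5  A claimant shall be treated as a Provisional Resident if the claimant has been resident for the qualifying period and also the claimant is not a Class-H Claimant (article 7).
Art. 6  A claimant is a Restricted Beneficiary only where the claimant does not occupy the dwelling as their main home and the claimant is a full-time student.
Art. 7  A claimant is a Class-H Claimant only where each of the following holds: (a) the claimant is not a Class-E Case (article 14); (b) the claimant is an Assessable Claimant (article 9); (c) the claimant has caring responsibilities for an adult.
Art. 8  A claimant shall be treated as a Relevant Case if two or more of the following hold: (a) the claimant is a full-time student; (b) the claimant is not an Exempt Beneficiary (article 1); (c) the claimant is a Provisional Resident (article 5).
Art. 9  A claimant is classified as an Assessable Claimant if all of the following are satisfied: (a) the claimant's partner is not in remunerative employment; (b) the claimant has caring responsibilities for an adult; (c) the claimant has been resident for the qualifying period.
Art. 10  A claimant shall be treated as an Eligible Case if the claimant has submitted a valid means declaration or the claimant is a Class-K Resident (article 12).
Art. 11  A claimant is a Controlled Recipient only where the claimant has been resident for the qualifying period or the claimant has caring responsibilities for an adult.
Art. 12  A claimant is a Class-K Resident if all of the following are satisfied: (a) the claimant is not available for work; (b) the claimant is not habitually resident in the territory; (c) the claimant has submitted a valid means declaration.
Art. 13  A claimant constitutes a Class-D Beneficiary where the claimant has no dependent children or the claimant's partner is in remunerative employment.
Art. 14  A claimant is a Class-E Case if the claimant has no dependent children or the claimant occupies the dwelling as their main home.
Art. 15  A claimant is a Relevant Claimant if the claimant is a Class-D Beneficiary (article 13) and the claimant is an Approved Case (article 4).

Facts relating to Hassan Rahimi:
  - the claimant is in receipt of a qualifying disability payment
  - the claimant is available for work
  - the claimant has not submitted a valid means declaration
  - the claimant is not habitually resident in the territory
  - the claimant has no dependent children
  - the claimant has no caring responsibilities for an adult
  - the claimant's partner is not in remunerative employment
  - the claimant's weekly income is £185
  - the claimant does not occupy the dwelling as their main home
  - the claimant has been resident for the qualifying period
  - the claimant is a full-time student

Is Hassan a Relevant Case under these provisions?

Under article 12: the claimant is not available for work? no; and the claimant is not habitually resident in the territory? yes; and the claimant has submitted a valid means declaration? no. So the claimant is not a Class-K Resident.
Under article 10: the claimant has submitted a valid means declaration? no; or Class-K Resident (article 12)? no. So the claimant is not an Eligible Case.
Under article 13: the claimant has no dependent children? yes; or the claimant's partner is in remunerative employment? no. So the claimant is a Class-D Beneficiary.
Under article 4: claimant's weekly income: £185 ≤ £310? yes; and the claimant is available for work? yes. So the claimant is an Approved Case.
Under article 15: Class-D Beneficiary (article 13)? yes; and Approved Case (article 4)? yes. So the claimant is a Relevant Claimant.
Under article 1: not an Eligible Case (article 10)? yes; or Relevant Claimant (article 15)? yes. So the claimant is an Exempt Beneficiary.
Under article 14: the claimant has no dependent children? yes; or the claimant occupies the dwelling as their main home? no. So the claimant is a Class-E Case.
Under article 9: the claimant's partner is not in remunerative employment? yes; and the claimant has caring responsibilities for an adult? no; and the claimant has been resident for the qualifying period? yes. So the claimant is not an Assessable Claimant.
Under article 7: not a Class-E Case (article 14)? no; and Assessable Claimant (article 9)? no; and the claimant has caring responsibilities for an adult? no. So the claimant is not a Class-H Claimant.
Under article 5: the claimant has been resident for the qualifying period? yes; and not a Class-H Claimant (article 7)? yes. So the claimant is a Provisional Resident.
Under article 8: the claimant is a full-time student? yes; not an Exempt Beneficiary (article 1)? no; Provisional Resident (article 5)? yes — 2 of 3 hold (need ≥2) → satisfied.

Yes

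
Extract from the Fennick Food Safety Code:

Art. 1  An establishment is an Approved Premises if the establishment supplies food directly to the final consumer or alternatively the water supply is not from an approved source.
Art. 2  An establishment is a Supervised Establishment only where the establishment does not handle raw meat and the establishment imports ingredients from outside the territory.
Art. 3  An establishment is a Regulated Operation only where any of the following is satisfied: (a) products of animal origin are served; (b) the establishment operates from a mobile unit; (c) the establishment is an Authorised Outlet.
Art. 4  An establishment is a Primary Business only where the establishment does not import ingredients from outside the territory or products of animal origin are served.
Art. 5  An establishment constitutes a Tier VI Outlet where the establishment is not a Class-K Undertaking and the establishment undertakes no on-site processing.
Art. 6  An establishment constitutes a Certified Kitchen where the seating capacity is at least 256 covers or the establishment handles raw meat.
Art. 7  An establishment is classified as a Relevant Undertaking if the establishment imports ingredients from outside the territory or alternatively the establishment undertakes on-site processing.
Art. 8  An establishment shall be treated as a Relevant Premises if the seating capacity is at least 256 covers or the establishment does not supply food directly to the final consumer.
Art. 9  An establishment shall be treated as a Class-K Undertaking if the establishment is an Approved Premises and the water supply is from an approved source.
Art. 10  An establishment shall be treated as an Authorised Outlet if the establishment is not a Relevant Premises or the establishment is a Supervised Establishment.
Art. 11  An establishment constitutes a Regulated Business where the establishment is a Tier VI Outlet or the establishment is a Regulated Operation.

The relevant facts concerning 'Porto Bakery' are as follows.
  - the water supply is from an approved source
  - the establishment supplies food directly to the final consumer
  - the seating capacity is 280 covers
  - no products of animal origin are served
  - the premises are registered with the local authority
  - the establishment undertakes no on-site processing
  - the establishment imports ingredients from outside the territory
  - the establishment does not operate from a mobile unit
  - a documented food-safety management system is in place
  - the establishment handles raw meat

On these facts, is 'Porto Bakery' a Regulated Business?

No

article 1 — Approved Premises: [the establishment supplies food directly to the final consumer? yes] OR [the water supply is not from an approved source? no] → satisfied.
article 9 — Class-K Undertaking: [Approved Premises (article 1)? yes] AND [the water supply is from an approved source? yes] → satisfied.
article 5 — Tier VI Outlet: [not a Class-K Undertaking (article 9)? no] AND [the establishment undertakes no on-site processing? yes] → not satisfied.
article 8 — Relevant Premises: [seating capacity: 280 covers ≥ 256 covers? yes] OR [the establishment does not supply food directly to the final consumer? no] → satisfied.
article 2 — Supervised Establishment: [the establishment does not handle raw meat? no] AND [the establishment imports ingredients from outside the territory? yes] → not satisfied.
article 10 — Authorised Outlet: [not a Relevant Premises (article 8)? no] OR [Supervised Establishment (article 2)? no] → not satisfied.
article 3 — Regulated Operation: [products of animal origin are served? no] OR [the establishment operates from a mobile unit? no] OR [Authorised Outlet (article 10)? no] → not satisfied.
article 11 — Regulated Business: [Tier VI Outlet (article 5)? no] OR [Regulated Operation (article 3)? no] → not satisfied.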